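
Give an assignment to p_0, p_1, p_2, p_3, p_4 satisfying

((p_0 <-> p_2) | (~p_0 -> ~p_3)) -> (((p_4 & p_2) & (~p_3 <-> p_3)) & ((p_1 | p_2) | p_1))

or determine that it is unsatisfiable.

p_0 = False, p_1 = False, p_2 = True, p_3 = True, p_4 = False

  ((p_0 <-> p_2) | (~p_0 -> ~p_3)) -> (((p_4 & p_2) & (~p_3 <-> p_3)) & ((p_1 | p_2) | p_1)) = True
    (p_0 <-> p_2) | (~p_0 -> ~p_3) = False
      p_0 <-> p_2 = False
      ~p_0 -> ~p_3 = False
        ~p_0 = True
        ~p_3 = False
    ((p_4 & p_2) & (~p_3 <-> p_3)) & ((p_1 | p_2) | p_1) = False
      (p_4 & p_2) & (~p_3 <-> p_3) = False
        p_4 & p_2 = False
        ~p_3 <-> p_3 = False
          ~p_3 = False
      (p_1 | p_2) | p_1 = True
        p_1 | p_2 = True
The formula evaluates to True.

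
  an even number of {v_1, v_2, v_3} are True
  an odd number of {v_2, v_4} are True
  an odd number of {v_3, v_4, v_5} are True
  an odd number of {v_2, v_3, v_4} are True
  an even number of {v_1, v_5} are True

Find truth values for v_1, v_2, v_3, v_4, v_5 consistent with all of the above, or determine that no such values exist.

v_1=T, v_2=T, v_3=F, v_4=F, v_5=T

{v_1, v_2, v_3}: 2 true → even ✓
{v_2, v_4}: 1 true → odd ✓
{v_3, v_4, v_5}: 1 true → odd ✓
{v_2, v_3, v_4}: 1 true → odd ✓
{v_1, v_5}: 2 true → even ✓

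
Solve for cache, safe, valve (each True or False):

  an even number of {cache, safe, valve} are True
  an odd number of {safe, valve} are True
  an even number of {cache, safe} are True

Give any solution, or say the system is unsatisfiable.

cache = True, safe = True, valve = False

{cache, safe, valve}: 2 true → even ✓
{safe, valve}: 1 true → odd ✓
{cache, safe}: 2 true → even ✓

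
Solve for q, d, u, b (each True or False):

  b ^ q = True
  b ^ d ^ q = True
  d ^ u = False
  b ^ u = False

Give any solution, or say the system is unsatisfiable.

q = True, d = False, u = False, b = False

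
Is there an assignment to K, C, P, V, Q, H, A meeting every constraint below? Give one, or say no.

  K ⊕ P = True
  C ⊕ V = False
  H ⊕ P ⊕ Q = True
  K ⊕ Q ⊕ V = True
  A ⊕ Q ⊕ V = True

K = False, C = False, P = True, V = False, Q = True, H = True, A = False

K ⊕ P = F ⊕ T = True ✓
C ⊕ V = F ⊕ F = False ✓
H ⊕ P ⊕ Q = T ⊕ T ⊕ T = True ✓
K ⊕ Q ⊕ V = F ⊕ T ⊕ F = True ✓
A ⊕ Q ⊕ V = F ⊕ T ⊕ F = True ✓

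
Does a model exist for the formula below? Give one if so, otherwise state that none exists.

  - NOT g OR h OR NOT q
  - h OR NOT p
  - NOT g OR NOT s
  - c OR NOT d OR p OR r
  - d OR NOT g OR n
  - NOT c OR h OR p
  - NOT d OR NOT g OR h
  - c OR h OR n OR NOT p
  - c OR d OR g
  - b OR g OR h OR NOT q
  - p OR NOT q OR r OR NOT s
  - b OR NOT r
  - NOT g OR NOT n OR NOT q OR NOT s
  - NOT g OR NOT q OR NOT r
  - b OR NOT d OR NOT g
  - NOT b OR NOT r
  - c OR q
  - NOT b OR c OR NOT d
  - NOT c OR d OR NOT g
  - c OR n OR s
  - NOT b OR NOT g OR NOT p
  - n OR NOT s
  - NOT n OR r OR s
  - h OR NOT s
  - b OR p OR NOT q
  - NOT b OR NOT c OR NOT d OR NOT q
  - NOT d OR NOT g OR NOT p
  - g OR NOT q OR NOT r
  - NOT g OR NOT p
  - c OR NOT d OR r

Try r = True:
  (b OR NOT r) forces b = True.
  clause (NOT b OR NOT r) is falsified — backtrack.
So r = False.
Set c = True.
Set s = True.
  then (NOT g OR NOT s) forces g = False.
  then (n OR NOT s) forces n = True.
  then (h OR NOT s) forces h = True.
Set d = True.
Set q = False.
Set p = False.
Set b = True.
All clauses satisfied.

r = False, c = True, s = True, d = True, q = False, p = False, b = True, h = True, g = False, n = True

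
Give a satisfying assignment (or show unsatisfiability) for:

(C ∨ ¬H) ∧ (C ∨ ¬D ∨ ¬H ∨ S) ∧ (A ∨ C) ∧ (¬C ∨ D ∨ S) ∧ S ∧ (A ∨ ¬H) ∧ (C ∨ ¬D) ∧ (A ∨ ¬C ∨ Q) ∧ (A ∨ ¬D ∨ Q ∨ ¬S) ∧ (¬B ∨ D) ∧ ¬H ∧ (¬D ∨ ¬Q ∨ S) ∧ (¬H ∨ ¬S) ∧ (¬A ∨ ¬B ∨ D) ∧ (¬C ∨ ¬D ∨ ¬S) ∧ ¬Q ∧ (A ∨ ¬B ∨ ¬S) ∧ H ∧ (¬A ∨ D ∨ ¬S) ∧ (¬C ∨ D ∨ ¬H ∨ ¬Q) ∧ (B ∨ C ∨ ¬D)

The formula is unsatisfiable.

Case H = True:
  Clause (¬H) is falsified — contradiction.
Case H = False:
  Clause (H) is falsified — contradiction.
Both cases fail, so the formula is unsatisfiable.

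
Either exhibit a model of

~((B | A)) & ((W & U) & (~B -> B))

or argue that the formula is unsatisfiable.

Unsatisfiable

Case B = True: the conjunct ~((B | A)) becomes ~((True | A)) = False.
Case B = False: the conjunct ~B -> B becomes ~False -> False = False.
Both cases fail — unsatisfiable.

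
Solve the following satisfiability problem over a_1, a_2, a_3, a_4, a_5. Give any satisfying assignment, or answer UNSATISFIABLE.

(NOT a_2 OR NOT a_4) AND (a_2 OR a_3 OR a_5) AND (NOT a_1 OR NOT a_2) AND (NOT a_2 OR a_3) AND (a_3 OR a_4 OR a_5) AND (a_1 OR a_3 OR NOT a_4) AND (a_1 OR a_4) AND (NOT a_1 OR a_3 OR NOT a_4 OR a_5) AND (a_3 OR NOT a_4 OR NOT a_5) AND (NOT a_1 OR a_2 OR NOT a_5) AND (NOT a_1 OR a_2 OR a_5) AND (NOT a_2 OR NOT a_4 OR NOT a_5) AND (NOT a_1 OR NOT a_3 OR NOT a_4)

a_1 = False, a_2 = False, a_3 = True, a_4 = True, a_5 = True

Try a_1 = True:
  (NOT a_1 OR NOT a_2) forces a_2 = False.
  (NOT a_1 OR a_2 OR NOT a_5) forces a_5 = False.
  clause (NOT a_1 OR a_2 OR a_5) is falsified — backtrack.
So a_1 = False.
  then (a_1 OR a_4) forces a_4 = True.
  then (NOT a_2 OR NOT a_4) forces a_2 = False.
  then (a_1 OR a_3 OR NOT a_4) forces a_3 = True.
Set a_5 = True.
All clauses satisfied.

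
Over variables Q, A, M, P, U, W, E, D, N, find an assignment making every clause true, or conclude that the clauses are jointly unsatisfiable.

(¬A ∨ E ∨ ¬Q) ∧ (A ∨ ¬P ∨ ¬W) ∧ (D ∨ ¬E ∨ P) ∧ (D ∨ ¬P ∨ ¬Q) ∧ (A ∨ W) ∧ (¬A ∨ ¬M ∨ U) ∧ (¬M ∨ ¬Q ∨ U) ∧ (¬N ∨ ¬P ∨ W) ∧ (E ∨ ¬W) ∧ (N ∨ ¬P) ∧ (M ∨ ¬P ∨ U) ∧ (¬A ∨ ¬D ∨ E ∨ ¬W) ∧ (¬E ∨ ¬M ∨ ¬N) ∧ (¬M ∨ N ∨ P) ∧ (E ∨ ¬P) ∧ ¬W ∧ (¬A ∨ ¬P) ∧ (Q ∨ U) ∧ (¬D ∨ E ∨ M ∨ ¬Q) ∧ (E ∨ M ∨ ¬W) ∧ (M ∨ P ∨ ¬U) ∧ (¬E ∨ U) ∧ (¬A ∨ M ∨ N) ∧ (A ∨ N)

Unit clause (¬W) forces W = False.
In (A ∨ W) only A is left, so A = True.
In (¬A ∨ ¬P) only ¬P is left, so P = False.
Set Q = False.
  then (Q ∨ U) forces U = True.
  then (M ∨ P ∨ ¬U) forces M = True.
  then (¬M ∨ N ∨ P) forces N = True.
  then (¬E ∨ ¬M ∨ ¬N) forces E = False.
Set D = True.
All clauses satisfied.

Q = False, A = True, M = True, P = False, U = True, W = False, E = False, D = True, N = True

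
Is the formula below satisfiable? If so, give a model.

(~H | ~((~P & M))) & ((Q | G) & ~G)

G=F, M=F, P=T, Q=T, H=F

  ~H | ~((~P & M)) = True
    ~H = True
    ~((~P & M)) = True
      ~P & M = False
        ~P = False
  (Q | G) & ~G = True
    Q | G = True
    ~G = True
Both conjuncts True, so the formula holds.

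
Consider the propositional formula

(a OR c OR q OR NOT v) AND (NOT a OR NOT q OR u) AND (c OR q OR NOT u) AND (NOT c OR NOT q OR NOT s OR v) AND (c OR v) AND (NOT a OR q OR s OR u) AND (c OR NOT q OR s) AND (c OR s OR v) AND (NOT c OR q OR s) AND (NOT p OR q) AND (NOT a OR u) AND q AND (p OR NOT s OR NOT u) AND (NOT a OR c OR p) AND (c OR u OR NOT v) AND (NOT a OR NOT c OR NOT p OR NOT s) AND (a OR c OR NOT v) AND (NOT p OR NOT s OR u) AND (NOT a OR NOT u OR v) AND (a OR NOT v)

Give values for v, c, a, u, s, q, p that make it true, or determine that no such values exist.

Unit clause (q) forces q = True.
Set v = False.
  then (c OR v) forces c = True.
  then (NOT c OR NOT q OR NOT s OR v) forces s = False.
Try a = True:
  (NOT a OR NOT q OR u) forces u = True.
  clause (NOT a OR NOT u OR v) is falsified — backtrack.
So a = False.
Set u = False.
Set p = True.
All clauses satisfied.

v = False; c = True; a = False; u = False; s = False; q = True; p = True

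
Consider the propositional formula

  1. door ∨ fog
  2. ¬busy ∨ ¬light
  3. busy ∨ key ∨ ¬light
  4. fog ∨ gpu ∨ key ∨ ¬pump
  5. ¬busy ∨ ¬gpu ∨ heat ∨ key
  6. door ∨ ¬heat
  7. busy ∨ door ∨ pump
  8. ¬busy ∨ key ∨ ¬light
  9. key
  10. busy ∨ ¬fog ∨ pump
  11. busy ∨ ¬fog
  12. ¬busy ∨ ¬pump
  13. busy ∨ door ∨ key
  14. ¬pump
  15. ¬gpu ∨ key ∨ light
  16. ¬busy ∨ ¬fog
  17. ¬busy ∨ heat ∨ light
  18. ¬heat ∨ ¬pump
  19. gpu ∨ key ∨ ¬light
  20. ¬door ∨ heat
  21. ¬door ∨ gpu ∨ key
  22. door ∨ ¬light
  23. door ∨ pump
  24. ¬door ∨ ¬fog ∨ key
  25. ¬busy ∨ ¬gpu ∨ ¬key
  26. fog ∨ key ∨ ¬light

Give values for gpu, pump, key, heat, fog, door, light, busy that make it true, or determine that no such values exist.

gpu: False, pump: False, key: True, heat: True, fog: False, door: True, light: False, busy: False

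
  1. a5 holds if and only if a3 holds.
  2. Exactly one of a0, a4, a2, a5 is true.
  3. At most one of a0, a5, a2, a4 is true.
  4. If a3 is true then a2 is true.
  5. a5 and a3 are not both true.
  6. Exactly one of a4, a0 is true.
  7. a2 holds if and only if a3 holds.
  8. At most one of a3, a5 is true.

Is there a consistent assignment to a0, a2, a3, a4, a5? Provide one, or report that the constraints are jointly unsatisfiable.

a0: True, a2: False, a3: False, a4: False, a5: False

  (1) a5=F, a3=F — same ✓
  (2) {a0, a4, a2, a5}: 1 true — exactly one ✓
  (3) {a0, a5, a2, a4}: 1 true — at most one ✓
  (4) a3=F ⇒ a2: vacuous ✓
  (5) a5=F, a3=F — not both ✓
  (6) {a4, a0}: 1 true — exactly one ✓
  (7) a2=F, a3=F — same ✓
  (8) {a3, a5}: 0 true — at most one ✓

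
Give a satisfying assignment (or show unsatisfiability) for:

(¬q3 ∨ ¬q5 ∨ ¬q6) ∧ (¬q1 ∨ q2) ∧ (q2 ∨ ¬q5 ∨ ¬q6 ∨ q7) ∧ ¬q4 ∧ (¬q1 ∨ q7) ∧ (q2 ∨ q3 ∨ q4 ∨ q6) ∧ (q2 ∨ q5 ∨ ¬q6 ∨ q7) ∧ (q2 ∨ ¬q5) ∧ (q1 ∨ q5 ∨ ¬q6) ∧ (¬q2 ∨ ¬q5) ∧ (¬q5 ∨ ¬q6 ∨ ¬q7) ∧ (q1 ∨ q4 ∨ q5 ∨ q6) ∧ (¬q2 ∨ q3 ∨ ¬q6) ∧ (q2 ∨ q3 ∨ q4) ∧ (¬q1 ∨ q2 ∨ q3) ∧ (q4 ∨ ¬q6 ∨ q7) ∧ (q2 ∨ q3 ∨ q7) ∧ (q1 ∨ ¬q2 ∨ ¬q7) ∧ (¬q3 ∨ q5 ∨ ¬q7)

Unit clause (¬q4) forces q4 = False.
Set q1 = True.
  then (¬q1 ∨ q2) forces q2 = True.
  then (¬q1 ∨ q7) forces q7 = True.
  then (¬q2 ∨ ¬q5) forces q5 = False.
  then (¬q3 ∨ q5 ∨ ¬q7) forces q3 = False.
  then (¬q2 ∨ q3 ∨ ¬q6) forces q6 = False.
All clauses satisfied.

q1 = True, q2 = True, q3 = False, q4 = False, q5 = False, q6 = False, q7 = True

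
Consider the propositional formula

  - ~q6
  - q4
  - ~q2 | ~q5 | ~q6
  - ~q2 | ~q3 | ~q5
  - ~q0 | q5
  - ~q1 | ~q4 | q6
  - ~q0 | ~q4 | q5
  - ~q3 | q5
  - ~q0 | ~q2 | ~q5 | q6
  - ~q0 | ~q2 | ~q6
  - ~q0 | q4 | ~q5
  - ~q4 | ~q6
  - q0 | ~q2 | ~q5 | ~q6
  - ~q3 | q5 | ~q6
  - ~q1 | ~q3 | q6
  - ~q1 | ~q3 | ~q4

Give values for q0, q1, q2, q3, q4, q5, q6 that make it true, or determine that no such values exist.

q0: False, q1: False, q2: False, q3: True, q4: True, q5: True, q6: False

Unit clause (~q6) forces q6 = False.
Unit clause (q4) forces q4 = True.
In (~q1 | ~q4 | q6) only ~q1 is left, so q1 = False.
Set q0 = False.
Set q2 = False.
Set q3 = True.
  then (~q3 | q5) forces q5 = True.
All clauses satisfied.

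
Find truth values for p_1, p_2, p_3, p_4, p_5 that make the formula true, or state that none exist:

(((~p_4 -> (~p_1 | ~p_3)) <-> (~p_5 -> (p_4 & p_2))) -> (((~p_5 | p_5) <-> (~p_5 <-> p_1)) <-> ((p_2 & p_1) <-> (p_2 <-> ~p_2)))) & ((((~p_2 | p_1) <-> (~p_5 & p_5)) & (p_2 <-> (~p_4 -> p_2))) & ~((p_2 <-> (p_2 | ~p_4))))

UNSATISFIABLE

Case p_2 = True: the conjunct ~((p_2 <-> (p_2 | ~p_4))) becomes ~((True <-> True)) = False.
Case p_2 = False: the formula simplifies to (((~p_4 -> (~p_1 | ~p_3)) <-> p_5) -> ((~p_5 | p_5) <-> (~p_5 <-> p_1))) & (((~p_5 & p_5) & ~p_4) & ~p_4).
  p_5 = True: the conjunct ~p_5 is False.
  p_5 = False: the conjunct p_5 is False.
Both cases fail — unsatisfiable.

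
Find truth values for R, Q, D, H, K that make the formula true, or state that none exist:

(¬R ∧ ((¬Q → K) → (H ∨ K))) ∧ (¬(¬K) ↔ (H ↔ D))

R=F; Q=T; D=T; H=T; K=T

  ¬R ∧ ((¬Q → K) → (H ∨ K)) = True
    ¬R = True
    (¬Q → K) → (H ∨ K) = True
      ¬Q → K = True
        ¬Q = False
      H ∨ K = True
  ¬(¬K) ↔ (H ↔ D) = True
    ¬(¬K) = True
      ¬K = False
    H ↔ D = True
Both conjuncts True, so the formula holds.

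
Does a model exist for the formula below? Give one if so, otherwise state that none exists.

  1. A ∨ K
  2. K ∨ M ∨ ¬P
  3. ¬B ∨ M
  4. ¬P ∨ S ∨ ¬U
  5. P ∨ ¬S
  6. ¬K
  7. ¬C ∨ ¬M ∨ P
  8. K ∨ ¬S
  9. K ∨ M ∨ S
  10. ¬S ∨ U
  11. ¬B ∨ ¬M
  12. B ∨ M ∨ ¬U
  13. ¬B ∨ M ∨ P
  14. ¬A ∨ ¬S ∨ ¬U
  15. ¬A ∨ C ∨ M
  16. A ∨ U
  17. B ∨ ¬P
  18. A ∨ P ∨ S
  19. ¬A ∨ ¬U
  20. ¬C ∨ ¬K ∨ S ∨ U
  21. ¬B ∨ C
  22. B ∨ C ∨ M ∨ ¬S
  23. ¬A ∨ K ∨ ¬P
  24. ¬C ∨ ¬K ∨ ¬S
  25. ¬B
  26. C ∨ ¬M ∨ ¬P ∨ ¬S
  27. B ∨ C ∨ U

UNSATISFIABLE

Case K = True:
  Clause (¬K) is falsified — contradiction.
Case K = False:
  (A ∨ K) forces A = True.
  (K ∨ ¬S) forces S = False.
  (K ∨ M ∨ S) forces M = True.
  (¬B ∨ ¬M) forces B = False.
  (B ∨ ¬P) forces P = False.
  (¬C ∨ ¬M ∨ P) forces C = False.
  (¬A ∨ ¬U) forces U = False.
  Clause (B ∨ C ∨ U) is falsified — contradiction.
Both cases fail, so the formula is unsatisfiable.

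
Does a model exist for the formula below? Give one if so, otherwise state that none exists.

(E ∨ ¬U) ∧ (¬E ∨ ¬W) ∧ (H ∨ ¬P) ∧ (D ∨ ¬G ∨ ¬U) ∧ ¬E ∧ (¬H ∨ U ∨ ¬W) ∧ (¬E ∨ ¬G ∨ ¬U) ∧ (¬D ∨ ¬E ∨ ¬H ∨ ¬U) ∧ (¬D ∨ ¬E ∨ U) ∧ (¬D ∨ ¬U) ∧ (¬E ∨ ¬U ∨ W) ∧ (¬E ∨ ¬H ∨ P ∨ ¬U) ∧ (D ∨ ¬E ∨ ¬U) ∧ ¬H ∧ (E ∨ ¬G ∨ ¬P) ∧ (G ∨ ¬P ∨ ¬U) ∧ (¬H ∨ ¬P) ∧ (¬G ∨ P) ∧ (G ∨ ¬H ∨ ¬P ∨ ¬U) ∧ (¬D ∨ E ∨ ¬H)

Unit clause (¬E) forces E = False.
Unit clause (¬H) forces H = False.
In (E ∨ ¬U) only ¬U is left, so U = False.
In (H ∨ ¬P) only ¬P is left, so P = False.
In (¬G ∨ P) only ¬G is left, so G = False.
Set W = False.
Set D = False.
All clauses satisfied.

E=F, H=F, U=F, P=F, G=F, W=F, D=F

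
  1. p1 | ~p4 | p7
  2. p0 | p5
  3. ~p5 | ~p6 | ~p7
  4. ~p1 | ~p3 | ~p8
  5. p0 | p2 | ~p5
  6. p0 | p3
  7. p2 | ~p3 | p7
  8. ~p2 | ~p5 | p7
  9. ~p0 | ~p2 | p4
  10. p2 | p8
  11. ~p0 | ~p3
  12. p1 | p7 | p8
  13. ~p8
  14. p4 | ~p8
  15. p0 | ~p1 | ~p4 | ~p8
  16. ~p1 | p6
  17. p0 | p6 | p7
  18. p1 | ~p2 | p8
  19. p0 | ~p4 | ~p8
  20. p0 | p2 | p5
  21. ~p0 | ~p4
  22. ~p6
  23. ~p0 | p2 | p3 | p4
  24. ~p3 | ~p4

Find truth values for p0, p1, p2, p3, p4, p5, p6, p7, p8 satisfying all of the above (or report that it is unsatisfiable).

Case p6 = True:
  Clause (~p6) is falsified — contradiction.
Case p6 = False:
  (~p8) forces p8 = False.
  (p2 | p8) forces p2 = True.
  (~p1 | p6) forces p1 = False.
  Clause (p1 | ~p2 | p8) is falsified — contradiction.
Both cases fail, so the formula is unsatisfiable.

No satisfying assignment exists.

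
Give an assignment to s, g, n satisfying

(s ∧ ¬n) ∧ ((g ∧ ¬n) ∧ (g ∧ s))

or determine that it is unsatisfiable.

s: True, g: True, n: False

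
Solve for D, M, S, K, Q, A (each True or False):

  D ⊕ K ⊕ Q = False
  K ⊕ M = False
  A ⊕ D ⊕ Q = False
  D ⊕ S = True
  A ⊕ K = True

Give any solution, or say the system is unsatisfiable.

Adding constraints 1, 3, 5 mod 2: every variable appears an even number of times on the left, so the left side is 0.
But the right sides sum to 1 (mod 2). 0 ≠ 1 — the system is inconsistent.

No satisfying assignment exists.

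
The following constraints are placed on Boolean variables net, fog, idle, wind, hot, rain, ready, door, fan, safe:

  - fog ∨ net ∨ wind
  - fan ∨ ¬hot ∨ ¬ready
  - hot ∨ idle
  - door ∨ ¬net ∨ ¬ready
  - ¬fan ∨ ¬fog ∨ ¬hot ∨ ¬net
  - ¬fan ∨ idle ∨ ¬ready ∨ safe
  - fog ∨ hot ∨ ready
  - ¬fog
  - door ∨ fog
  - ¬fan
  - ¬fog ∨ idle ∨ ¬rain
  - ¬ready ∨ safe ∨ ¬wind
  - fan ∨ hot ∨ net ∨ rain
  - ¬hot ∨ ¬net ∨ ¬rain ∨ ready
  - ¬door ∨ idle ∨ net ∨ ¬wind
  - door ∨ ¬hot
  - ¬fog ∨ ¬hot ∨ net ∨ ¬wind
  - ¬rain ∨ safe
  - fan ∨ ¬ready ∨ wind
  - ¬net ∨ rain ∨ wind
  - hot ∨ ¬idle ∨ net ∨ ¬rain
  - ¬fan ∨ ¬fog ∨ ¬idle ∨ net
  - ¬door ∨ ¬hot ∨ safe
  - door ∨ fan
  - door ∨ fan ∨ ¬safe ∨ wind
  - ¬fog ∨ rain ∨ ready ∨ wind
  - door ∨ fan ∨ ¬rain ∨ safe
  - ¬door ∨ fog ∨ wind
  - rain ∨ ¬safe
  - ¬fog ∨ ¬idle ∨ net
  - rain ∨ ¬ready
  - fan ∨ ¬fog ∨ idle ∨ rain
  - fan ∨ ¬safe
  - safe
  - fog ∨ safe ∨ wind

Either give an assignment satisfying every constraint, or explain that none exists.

Case safe = True:
  (¬fog) forces fog = False.
  (door ∨ fog) forces door = True.
  (¬fan) forces fan = False.
  Clause (fan ∨ ¬safe) is falsified — contradiction.
Case safe = False:
  Clause (safe) is falsified — contradiction.
Both cases fail, so the formula is unsatisfiable.

Unsatisfiable — no assignment works.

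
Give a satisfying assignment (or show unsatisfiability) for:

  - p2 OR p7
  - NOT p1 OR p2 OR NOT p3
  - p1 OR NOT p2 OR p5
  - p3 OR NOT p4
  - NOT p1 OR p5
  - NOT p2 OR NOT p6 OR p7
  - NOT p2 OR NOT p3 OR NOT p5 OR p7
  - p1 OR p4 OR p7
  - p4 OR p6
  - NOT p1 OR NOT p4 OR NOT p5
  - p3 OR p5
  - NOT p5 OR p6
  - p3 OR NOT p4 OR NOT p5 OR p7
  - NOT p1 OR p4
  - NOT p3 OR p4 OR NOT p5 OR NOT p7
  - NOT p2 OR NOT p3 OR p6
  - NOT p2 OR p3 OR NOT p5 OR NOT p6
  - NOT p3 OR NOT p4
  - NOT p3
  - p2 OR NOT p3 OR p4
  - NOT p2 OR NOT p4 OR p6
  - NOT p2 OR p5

Unit clause (NOT p3) forces p3 = False.
In (p3 OR NOT p4) only NOT p4 is left, so p4 = False.
In (p4 OR p6) only p6 is left, so p6 = True.
In (p3 OR p5) only p5 is left, so p5 = True.
In (NOT p1 OR p4) only NOT p1 is left, so p1 = False.
In (NOT p2 OR p3 OR NOT p5 OR NOT p6) only NOT p2 is left, so p2 = False.
In (p2 OR p7) only p7 is left, so p7 = True.
All clauses satisfied.

p1 = False, p2 = False, p3 = False, p4 = False, p5 = True, p6 = True, p7 = True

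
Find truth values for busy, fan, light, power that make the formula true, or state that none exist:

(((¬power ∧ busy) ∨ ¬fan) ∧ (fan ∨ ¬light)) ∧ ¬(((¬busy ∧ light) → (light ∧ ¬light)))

Unsatisfiable — no assignment works.

Case light = True: the formula simplifies to (((¬power ∧ busy) ∨ ¬fan) ∧ fan) ∧ ¬busy.
  busy = True: the conjunct ¬busy is False.
  busy = False: simplifies to ¬fan ∧ fan.
    fan = True: the conjunct ¬fan is False.
    fan = False: the conjunct fan is False.
Case light = False: the conjunct ¬(((¬busy ∧ light) → (light ∧ ¬light))) becomes ¬((False → False)) = False.
Both cases fail — unsatisfiable.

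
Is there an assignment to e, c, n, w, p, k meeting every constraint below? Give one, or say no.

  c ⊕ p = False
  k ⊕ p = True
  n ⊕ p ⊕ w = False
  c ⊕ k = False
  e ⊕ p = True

Unsatisfiable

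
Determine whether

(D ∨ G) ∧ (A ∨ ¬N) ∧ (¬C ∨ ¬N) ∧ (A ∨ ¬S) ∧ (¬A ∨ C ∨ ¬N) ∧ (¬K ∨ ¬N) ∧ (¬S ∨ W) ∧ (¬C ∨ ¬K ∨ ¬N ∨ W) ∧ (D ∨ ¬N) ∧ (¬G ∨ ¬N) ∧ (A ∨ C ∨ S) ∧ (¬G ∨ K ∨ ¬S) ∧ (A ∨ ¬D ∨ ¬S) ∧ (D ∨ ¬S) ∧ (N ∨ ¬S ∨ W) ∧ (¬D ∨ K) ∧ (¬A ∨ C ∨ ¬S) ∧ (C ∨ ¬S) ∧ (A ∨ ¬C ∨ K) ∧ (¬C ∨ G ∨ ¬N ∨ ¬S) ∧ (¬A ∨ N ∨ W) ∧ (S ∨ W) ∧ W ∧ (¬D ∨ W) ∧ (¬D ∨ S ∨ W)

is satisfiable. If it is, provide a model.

K = True, A = False, D = True, G = False, W = True, C = True, N = False, S = False

Unit clause (W) forces W = True.
Set K = True.
  then (¬K ∨ ¬N) forces N = False.
Set A = False.
  then (A ∨ ¬S) forces S = False.
  then (A ∨ C ∨ S) forces C = True.
Set D = True.
Set G = False.
All clauses satisfied.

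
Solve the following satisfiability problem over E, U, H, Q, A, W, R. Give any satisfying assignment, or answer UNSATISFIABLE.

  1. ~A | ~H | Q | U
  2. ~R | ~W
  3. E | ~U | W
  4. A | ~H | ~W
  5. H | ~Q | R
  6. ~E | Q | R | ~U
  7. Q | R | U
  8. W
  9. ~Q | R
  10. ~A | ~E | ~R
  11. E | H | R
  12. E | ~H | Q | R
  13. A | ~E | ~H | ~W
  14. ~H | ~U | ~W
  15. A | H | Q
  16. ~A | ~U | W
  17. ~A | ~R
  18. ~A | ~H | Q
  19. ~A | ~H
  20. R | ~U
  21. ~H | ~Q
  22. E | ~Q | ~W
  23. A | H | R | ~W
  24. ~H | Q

No satisfying assignment exists.

Case W = True:
  (~R | ~W) forces R = False.
  (~Q | R) forces Q = False.
  (Q | R | U) forces U = True.
  Clause (R | ~U) is falsified — contradiction.
Case W = False:
  Clause (W) is falsified — contradiction.
Both cases fail, so the formula is unsatisfiable.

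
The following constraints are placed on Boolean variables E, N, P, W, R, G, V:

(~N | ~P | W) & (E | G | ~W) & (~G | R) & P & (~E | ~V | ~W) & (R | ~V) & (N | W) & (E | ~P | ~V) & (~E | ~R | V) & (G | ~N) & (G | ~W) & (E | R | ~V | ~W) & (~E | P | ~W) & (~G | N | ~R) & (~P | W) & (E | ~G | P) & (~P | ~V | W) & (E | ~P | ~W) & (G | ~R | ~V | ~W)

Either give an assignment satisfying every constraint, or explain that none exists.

Unsatisfiable

Case P = True:
  (~P | W) forces W = True.
  (G | ~W) forces G = True.
  (~G | R) forces R = True.
  (~G | N | ~R) forces N = True.
  (E | ~P | ~W) forces E = True.
  (~E | ~V | ~W) forces V = False.
  Clause (~E | ~R | V) is falsified — contradiction.
Case P = False:
  Clause (P) is falsified — contradiction.
Both cases fail, so the formula is unsatisfiable.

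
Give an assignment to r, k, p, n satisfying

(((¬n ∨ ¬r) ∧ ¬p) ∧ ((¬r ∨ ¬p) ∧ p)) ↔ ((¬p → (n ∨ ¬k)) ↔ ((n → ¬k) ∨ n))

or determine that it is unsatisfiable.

r=F, k=T, p=F, n=F

  (((¬n ∨ ¬r) ∧ ¬p) ∧ ((¬r ∨ ¬p) ∧ p)) ↔ ((¬p → (n ∨ ¬k)) ↔ ((n → ¬k) ∨ n)) = True
    ((¬n ∨ ¬r) ∧ ¬p) ∧ ((¬r ∨ ¬p) ∧ p) = False
      (¬n ∨ ¬r) ∧ ¬p = True
        ¬n ∨ ¬r = True
          ¬n = True
          ¬r = True
        ¬p = True
      (¬r ∨ ¬p) ∧ p = False
        ¬r ∨ ¬p = True
          ¬r = True
          ¬p = True
    (¬p → (n ∨ ¬k)) ↔ ((n → ¬k) ∨ n) = False
      ¬p → (n ∨ ¬k) = False
        ¬p = True
        n ∨ ¬k = False
          ¬k = False
      (n → ¬k) ∨ n = True
        n → ¬k = True
          ¬k = False
The formula evaluates to True.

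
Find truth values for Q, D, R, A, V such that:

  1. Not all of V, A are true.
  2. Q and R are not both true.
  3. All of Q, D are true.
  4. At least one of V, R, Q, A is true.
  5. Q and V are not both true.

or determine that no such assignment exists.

Q: True, D: True, R: False, A: True, V: False

  (1) {V, A}: 1/2 true — not all ✓
  (2) Q=T, R=F — not both ✓
  (3) {Q, D}: all 2 true ✓
  (4) {V, R, Q, A}: 2 true — at least one ✓
  (5) Q=T, V=F — not both ✓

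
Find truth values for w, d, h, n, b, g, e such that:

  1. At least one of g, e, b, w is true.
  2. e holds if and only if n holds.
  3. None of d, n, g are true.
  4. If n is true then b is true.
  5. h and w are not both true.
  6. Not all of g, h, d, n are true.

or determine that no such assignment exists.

w=T, d=F, h=F, n=F, b=T, g=F, e=F

  (1) {g, e, b, w}: 2 true — at least one ✓
  (2) e=F, n=F — same ✓
  (3) {d, n, g}: 0 true — none ✓
  (4) n=F ⇒ b: vacuous ✓
  (5) h=F, w=T — not both ✓
  (6) {g, h, d, n}: 0/4 true — not all ✓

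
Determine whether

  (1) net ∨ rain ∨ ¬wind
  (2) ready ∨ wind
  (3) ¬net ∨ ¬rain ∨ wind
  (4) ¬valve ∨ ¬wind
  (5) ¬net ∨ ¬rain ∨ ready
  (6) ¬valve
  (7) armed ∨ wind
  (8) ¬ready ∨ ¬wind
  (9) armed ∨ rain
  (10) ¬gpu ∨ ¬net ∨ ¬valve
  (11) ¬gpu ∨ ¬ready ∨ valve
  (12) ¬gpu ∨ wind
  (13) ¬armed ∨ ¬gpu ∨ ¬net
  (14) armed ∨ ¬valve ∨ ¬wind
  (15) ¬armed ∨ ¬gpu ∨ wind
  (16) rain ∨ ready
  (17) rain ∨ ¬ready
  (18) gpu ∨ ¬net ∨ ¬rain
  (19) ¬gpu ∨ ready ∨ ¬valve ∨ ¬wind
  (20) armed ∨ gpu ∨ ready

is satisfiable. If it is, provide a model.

net: False, valve: False, rain: True, ready: False, armed: True, wind: True, gpu: False

Unit clause (¬valve) forces valve = False.
Set net = False.
Set rain = True.
Set ready = False.
  then (ready ∨ wind) forces wind = True.
Set armed = True.
Set gpu = False.
All clauses satisfied.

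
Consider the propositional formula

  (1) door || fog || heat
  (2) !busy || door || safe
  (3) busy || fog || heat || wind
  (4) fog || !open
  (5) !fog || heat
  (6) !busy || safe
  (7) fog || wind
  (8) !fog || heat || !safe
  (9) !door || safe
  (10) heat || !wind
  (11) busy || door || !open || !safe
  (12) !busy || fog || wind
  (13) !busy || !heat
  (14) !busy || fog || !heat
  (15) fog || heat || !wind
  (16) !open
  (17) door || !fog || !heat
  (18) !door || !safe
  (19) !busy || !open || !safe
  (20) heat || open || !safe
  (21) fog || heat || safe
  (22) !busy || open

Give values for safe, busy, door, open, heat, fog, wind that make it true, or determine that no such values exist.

Unit clause (!open) forces open = False.
In (!busy || open) only !busy is left, so busy = False.
Set safe = True.
  then (!door || !safe) forces door = False.
  then (heat || open || !safe) forces heat = True.
  then (door || !fog || !heat) forces fog = False.
  then (fog || wind) forces wind = True.
All clauses satisfied.

safe = True, busy = False, door = False, open = False, heat = True, fog = False, wind = True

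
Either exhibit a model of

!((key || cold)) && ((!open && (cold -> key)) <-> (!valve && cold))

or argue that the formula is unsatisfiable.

open=T, valve=F, key=F, cold=F

  !((key || cold)) = True
    key || cold = False
  (!open && (cold -> key)) <-> (!valve && cold) = True
    !open && (cold -> key) = False
      !open = False
      cold -> key = True
    !valve && cold = False
      !valve = True
Both conjuncts True, so the formula holds.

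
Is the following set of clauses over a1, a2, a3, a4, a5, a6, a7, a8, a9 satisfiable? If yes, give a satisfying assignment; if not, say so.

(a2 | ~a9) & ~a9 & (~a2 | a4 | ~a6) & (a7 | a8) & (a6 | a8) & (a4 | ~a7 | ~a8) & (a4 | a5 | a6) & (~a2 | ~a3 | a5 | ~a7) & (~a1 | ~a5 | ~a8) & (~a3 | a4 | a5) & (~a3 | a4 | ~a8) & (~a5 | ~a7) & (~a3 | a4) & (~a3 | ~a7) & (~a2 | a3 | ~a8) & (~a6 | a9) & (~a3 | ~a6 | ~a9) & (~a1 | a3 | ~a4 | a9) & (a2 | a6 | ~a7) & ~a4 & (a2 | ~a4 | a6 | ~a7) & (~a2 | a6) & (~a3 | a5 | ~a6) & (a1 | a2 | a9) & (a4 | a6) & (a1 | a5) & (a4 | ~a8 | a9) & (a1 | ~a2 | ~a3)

Unsatisfiable — no assignment works.

Case a4 = True:
  Clause (~a4) is falsified — contradiction.
Case a4 = False:
  (~a9) forces a9 = False.
  (~a3 | a4) forces a3 = False.
  (~a6 | a9) forces a6 = False.
  Clause (a4 | a6) is falsified — contradiction.
Both cases fail, so the formula is unsatisfiable.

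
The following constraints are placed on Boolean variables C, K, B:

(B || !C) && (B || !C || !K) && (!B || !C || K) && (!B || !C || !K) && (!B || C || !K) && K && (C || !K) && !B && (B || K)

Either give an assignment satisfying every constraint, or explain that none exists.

Unsatisfiable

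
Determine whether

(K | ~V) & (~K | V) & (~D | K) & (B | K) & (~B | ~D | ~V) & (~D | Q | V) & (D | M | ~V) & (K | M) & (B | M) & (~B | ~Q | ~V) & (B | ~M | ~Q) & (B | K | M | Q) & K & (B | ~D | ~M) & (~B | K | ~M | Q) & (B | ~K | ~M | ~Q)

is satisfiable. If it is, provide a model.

B=F, Q=F, K=T, V=T, M=T, D=F

Unit clause (K) forces K = True.
In (~K | V) only V is left, so V = True.
Set B = False.
  then (B | M) forces M = True.
  then (B | ~M | ~Q) forces Q = False.
  then (B | ~D | ~M) forces D = False.
All clauses satisfied.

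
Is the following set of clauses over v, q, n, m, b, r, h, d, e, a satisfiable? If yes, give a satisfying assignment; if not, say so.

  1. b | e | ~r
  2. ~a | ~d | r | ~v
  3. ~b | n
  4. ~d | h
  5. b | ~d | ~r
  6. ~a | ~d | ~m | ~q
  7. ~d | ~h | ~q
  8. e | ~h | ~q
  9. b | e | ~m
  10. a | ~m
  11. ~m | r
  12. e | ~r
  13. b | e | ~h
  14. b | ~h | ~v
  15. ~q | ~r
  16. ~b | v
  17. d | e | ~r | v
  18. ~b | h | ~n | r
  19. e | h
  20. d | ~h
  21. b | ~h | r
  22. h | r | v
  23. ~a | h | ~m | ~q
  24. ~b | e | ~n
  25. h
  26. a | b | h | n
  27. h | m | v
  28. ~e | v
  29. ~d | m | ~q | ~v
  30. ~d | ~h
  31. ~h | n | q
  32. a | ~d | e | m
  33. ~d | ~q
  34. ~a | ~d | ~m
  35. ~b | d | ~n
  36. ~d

Case h = True:
  (d | ~h) forces d = True.
  Clause (~d | ~h) is falsified — contradiction.
Case h = False:
  Clause (h) is falsified — contradiction.
Both cases fail, so the formula is unsatisfiable.

Unsatisfiable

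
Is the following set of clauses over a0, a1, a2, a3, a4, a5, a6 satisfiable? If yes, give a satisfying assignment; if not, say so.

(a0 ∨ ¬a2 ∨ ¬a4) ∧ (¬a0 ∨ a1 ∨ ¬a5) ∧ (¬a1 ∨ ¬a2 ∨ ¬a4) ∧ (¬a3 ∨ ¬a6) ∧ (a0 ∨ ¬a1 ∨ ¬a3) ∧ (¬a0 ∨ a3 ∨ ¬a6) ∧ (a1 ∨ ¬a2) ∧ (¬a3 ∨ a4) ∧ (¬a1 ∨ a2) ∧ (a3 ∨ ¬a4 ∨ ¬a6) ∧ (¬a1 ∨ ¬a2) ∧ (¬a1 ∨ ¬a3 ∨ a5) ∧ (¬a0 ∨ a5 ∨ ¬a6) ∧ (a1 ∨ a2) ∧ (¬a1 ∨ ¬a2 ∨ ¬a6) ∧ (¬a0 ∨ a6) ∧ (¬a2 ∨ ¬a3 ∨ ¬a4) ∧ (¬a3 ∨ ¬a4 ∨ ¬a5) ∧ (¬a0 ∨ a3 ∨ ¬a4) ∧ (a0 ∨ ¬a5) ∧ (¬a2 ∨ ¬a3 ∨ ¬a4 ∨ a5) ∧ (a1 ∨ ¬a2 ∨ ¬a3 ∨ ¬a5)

Case a1 = True:
  (¬a1 ∨ a2) forces a2 = True.
  Clause (¬a1 ∨ ¬a2) is falsified — contradiction.
Case a1 = False:
  (a1 ∨ ¬a2) forces a2 = False.
  Clause (a1 ∨ a2) is falsified — contradiction.
Both cases fail, so the formula is unsatisfiable.

Unsatisfiable — no assignment works.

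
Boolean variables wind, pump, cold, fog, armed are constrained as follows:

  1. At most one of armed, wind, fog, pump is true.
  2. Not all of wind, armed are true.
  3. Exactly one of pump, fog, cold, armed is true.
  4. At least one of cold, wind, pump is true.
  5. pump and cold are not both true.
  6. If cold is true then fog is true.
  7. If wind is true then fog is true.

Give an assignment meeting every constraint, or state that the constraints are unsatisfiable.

wind: False; pump: True; cold: False; fog: False; armed: False

  (1) {armed, wind, fog, pump}: 1 true — at most one ✓
  (2) {wind, armed}: 0/2 true — not all ✓
  (3) {pump, fog, cold, armed}: 1 true — exactly one ✓
  (4) {cold, wind, pump}: 1 true — at least one ✓
  (5) pump=T, cold=F — not both ✓
  (6) cold=F ⇒ fog: vacuous ✓
  (7) wind=F ⇒ fog: vacuous ✓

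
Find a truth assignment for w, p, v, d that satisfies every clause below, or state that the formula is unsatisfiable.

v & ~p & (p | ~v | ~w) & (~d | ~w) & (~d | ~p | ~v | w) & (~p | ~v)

w=F; p=F; v=T; d=F

Unit clause (v) forces v = True.
Unit clause (~p) forces p = False.
In (p | ~v | ~w) only ~w is left, so w = False.
Set d = False.
Check each clause:
  (v): v holds.
  (~p): ~p holds.
  (p | ~v | ~w): ~w holds.
  (~d | ~w): ~d holds.
  (~d | ~p | ~v | w): ~d holds.
  (~p | ~v): ~p holds.
All clauses satisfied.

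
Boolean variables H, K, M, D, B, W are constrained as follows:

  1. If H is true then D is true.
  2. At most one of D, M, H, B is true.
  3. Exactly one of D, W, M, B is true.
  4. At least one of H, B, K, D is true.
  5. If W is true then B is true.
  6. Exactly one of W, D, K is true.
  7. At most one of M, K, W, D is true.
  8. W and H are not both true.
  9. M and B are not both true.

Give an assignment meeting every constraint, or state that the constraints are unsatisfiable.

H: False, K: False, M: False, D: True, B: False, W: False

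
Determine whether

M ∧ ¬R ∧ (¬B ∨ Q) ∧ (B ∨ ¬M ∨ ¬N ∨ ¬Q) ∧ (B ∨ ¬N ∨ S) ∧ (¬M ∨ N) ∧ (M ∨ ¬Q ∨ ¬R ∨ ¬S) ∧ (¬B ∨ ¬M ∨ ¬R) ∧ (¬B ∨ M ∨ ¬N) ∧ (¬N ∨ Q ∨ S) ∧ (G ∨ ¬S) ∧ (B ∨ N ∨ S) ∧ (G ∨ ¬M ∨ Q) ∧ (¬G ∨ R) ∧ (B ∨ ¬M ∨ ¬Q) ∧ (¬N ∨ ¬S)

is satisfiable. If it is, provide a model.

N: True, Q: True, M: True, S: False, B: True, G: False, R: False

Unit clause (M) forces M = True.
Unit clause (¬R) forces R = False.
In (¬M ∨ N) only N is left, so N = True.
In (¬G ∨ R) only ¬G is left, so G = False.
In (¬N ∨ ¬S) only ¬S is left, so S = False.
In (B ∨ ¬N ∨ S) only B is left, so B = True.
In (¬N ∨ Q ∨ S) only Q is left, so Q = True.
All clauses satisfied.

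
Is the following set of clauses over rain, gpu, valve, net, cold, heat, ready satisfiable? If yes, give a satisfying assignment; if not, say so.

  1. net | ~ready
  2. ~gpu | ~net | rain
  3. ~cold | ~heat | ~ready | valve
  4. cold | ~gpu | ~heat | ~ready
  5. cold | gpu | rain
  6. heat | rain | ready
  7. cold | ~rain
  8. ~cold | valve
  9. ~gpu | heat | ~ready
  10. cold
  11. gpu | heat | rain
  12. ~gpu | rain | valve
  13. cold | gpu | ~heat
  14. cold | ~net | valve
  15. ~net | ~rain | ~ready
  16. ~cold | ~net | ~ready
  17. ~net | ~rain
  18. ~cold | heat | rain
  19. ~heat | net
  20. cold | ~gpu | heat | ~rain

Unit clause (cold) forces cold = True.
In (~cold | valve) only valve is left, so valve = True.
Set rain = True.
  then (~net | ~rain) forces net = False.
  then (~heat | net) forces heat = False.
  then (net | ~ready) forces ready = False.
Set gpu = True.
All clauses satisfied.

rain: True, gpu: True, valve: True, net: False, cold: True, heat: False, ready: False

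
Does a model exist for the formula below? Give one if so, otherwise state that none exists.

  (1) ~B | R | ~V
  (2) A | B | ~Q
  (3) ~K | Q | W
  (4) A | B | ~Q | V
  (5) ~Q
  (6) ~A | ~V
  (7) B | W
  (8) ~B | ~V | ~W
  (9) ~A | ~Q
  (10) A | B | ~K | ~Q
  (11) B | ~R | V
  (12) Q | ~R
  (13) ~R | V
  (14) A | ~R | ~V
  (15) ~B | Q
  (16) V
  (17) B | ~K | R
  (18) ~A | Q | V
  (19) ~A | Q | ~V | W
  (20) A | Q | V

Unit clause (~Q) forces Q = False.
In (Q | ~R) only ~R is left, so R = False.
In (~B | Q) only ~B is left, so B = False.
Unit clause (V) forces V = True.
In (B | ~K | R) only ~K is left, so K = False.
In (~A | ~V) only ~A is left, so A = False.
In (B | W) only W is left, so W = True.
All clauses satisfied.

R=F, B=F, Q=F, V=T, K=F, W=T, A=F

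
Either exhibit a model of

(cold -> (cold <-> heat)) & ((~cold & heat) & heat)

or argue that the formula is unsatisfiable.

cold = False, heat = True

  cold -> (cold <-> heat) = True
    cold <-> heat = False
  (~cold & heat) & heat = True
    ~cold & heat = True
      ~cold = True
Both conjuncts True, so the formula holds.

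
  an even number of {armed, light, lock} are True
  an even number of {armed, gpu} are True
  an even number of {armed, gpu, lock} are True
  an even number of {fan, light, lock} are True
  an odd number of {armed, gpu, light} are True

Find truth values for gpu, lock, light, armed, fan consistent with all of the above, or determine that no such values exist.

gpu = True; lock = False; light = True; armed = True; fan = True

{armed, light, lock}: 2 true → even ✓
{armed, gpu}: 2 true → even ✓
{armed, gpu, lock}: 2 true → even ✓
{fan, light, lock}: 2 true → even ✓
{armed, gpu, light}: 3 true → odd ✓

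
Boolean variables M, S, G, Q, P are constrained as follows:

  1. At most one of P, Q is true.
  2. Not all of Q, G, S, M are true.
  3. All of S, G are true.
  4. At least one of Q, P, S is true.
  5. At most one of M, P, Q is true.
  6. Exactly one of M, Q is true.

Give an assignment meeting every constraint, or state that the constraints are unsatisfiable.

M = True, S = True, G = True, Q = False, P = False

  (1) {P, Q}: 0 true — at most one ✓
  (2) {Q, G, S, M}: 3/4 true — not all ✓
  (3) {S, G}: all 2 true ✓
  (4) {Q, P, S}: 1 true — at least one ✓
  (5) {M, P, Q}: 1 true — at most one ✓
  (6) {M, Q}: 1 true — exactly one ✓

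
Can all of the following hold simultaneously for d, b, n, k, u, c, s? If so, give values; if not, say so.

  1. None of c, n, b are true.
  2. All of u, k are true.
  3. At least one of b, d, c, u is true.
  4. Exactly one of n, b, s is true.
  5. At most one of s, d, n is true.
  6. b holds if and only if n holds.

d = False, b = False, n = False, k = True, u = True, c = False, s = True

  (1) {c, n, b}: 0 true — none ✓
  (2) {u, k}: all 2 true ✓
  (3) {b, d, c, u}: 1 true — at least one ✓
  (4) {n, b, s}: 1 true — exactly one ✓
  (5) {s, d, n}: 1 true — at most one ✓
  (6) b=F, n=F — same ✓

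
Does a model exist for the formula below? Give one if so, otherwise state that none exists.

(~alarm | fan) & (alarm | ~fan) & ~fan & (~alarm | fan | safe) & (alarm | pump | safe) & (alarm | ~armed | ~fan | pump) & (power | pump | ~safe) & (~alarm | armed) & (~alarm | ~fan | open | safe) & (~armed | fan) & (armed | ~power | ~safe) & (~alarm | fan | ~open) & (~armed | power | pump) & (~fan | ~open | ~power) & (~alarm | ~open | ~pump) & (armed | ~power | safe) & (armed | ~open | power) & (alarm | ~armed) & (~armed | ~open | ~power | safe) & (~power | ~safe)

open=F, power=F, fan=F, pump=T, armed=F, safe=T, alarm=F

Unit clause (~fan) forces fan = False.
In (~armed | fan) only ~armed is left, so armed = False.
In (~alarm | fan) only ~alarm is left, so alarm = False.
Try open = True:
  (armed | ~open | power) forces power = True.
  (armed | ~power | ~safe) forces safe = False.
  clause (armed | ~power | safe) is falsified — backtrack.
So open = False.
Set power = False.
Set pump = True.
Set safe = True.
All clauses satisfied.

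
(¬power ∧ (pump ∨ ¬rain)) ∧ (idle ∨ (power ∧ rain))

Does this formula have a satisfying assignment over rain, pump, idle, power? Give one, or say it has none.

rain = False; pump = False; idle = True; power = False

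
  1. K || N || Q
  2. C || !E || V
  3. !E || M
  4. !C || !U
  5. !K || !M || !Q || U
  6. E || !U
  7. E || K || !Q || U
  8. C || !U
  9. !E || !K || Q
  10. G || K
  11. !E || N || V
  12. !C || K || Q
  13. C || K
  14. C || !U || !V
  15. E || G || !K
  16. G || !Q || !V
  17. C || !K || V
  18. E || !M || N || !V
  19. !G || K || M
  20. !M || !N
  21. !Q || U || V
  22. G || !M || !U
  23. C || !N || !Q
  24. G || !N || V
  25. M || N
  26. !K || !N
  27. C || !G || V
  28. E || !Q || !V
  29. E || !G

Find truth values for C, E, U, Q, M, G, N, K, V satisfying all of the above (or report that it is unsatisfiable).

C = True, E = True, U = False, Q = True, M = True, G = True, N = False, K = False, V = True

Set C = True.
  then (!C || !U) forces U = False.
Try E = False:
  (E || !G) forces G = False.
  (G || K) forces K = True.
  clause (E || G || !K) is falsified — backtrack.
So E = True.
  then (!E || M) forces M = True.
  then (!M || !N) forces N = False.
  then (!E || N || V) forces V = True.
Set Q = True.
  then (!K || !M || !Q || U) forces K = False.
  then (G || K) forces G = True.
All clauses satisfied.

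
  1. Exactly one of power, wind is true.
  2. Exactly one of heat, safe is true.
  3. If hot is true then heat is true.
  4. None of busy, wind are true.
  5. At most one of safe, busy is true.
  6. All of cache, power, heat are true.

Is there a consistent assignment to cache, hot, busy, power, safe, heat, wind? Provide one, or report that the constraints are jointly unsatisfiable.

cache=T, hot=T, busy=F, power=T, safe=F, heat=T, wind=F

  (1) {power, wind}: 1 true — exactly one ✓
  (2) {heat, safe}: 1 true — exactly one ✓
  (3) hot=T ⇒ heat: T ✓
  (4) {busy, wind}: 0 true — none ✓
  (5) {safe, busy}: 0 true — at most one ✓
  (6) {cache, power, heat}: all 3 true ✓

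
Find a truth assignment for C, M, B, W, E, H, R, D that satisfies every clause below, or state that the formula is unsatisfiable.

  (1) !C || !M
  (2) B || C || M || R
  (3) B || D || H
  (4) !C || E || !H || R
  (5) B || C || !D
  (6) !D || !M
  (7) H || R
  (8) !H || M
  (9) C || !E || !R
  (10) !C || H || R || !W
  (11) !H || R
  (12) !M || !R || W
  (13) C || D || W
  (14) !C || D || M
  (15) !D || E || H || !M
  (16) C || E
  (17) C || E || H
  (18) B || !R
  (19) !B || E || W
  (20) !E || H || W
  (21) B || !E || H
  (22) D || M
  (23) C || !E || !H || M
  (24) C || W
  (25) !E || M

Set C = True.
  then (!C || !M) forces M = False.
  then (!H || M) forces H = False.
  then (!C || D || M) forces D = True.
  then (!E || M) forces E = False.
  then (H || R) forces R = True.
  then (B || !R) forces B = True.
  then (!B || E || W) forces W = True.
All clauses satisfied.

C: True, M: False, B: True, W: True, E: False, H: False, R: True, D: True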